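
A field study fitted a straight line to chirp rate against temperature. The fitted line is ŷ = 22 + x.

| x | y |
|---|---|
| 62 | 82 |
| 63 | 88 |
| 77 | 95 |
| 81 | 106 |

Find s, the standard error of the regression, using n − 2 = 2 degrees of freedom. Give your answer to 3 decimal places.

s = 4.359

x=62: ŷ = 22 + 62 = 84; r = 82 − 84 = -2
x=63: ŷ = 22 + 63 = 85; r = 88 − 85 = 3
x=77: ŷ = 22 + 77 = 99; r = 95 − 99 = -4
x=81: ŷ = 22 + 81 = 103; r = 106 − 103 = 3
SSE = 4 + 9 + 16 + 9 = 38
s = √(38/2) = √19 ≈ 4.359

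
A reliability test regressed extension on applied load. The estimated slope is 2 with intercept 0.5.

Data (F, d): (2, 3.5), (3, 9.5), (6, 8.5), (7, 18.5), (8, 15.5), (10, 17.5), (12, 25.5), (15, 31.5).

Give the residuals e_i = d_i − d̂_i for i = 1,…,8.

F=2: d̂ = 0.5 + 2·2 = 4.5; e = 3.5 − 4.5 = -1
F=3: d̂ = 0.5 + 2·3 = 6.5; e = 9.5 − 6.5 = 3
F=6: d̂ = 0.5 + 2·6 = 12.5; e = 8.5 − 12.5 = -4
F=7: d̂ = 0.5 + 2·7 = 14.5; e = 18.5 − 14.5 = 4
F=8: d̂ = 0.5 + 2·8 = 16.5; e = 15.5 − 16.5 = -1
F=10: d̂ = 0.5 + 2·10 = 20.5; e = 17.5 − 20.5 = -3
F=12: d̂ = 0.5 + 2·12 = 24.5; e = 25.5 − 24.5 = 1
F=15: d̂ = 0.5 + 2·15 = 30.5; e = 31.5 − 30.5 = 1

-1, 3, -4, 4, -1, -3, 1, 1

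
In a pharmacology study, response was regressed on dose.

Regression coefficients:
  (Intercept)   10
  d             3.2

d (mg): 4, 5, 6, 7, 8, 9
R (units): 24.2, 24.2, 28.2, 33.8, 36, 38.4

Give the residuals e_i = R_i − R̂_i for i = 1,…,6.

1.4, -1.8, -1, 1.4, 0.4, -0.4

d=4: R̂ = 10 + 3.2·4 = 22.8; e = 24.2 − 22.8 = 1.4
d=5: R̂ = 10 + 3.2·5 = 26; e = 24.2 − 26 = -1.8
d=6: R̂ = 10 + 3.2·6 = 29.2; e = 28.2 − 29.2 = -1
d=7: R̂ = 10 + 3.2·7 = 32.4; e = 33.8 − 32.4 = 1.4
d=8: R̂ = 10 + 3.2·8 = 35.6; e = 36 − 35.6 = 0.4
d=9: R̂ = 10 + 3.2·9 = 38.8; e = 38.4 − 38.8 = -0.4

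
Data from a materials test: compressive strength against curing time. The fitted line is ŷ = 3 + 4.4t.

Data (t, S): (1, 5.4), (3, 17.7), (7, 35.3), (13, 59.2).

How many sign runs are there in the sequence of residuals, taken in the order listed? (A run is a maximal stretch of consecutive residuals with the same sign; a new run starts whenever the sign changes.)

3 runs

t=1: ŷ = 3 + 4.4·1 = 7.4; r = 5.4 − 7.4 = -2
t=3: ŷ = 3 + 4.4·3 = 16.2; r = 17.7 − 16.2 = 1.5
t=7: ŷ = 3 + 4.4·7 = 33.8; r = 35.3 − 33.8 = 1.5
t=13: ŷ = 3 + 4.4·13 = 60.2; r = 59.2 − 60.2 = -1
Signs: − + + −
Runs: −×1, +×2, −×1 → 3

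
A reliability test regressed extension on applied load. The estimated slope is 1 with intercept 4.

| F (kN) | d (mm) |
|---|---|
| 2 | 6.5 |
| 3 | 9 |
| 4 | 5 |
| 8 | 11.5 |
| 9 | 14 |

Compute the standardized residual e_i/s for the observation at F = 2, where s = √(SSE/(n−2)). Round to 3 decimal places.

F=2: ŷ = 4 + 2 = 6; e = 6.5 − 6 = 0.5
F=3: ŷ = 4 + 3 = 7; e = 9 − 7 = 2
F=4: ŷ = 4 + 4 = 8; e = 5 − 8 = -3
F=8: ŷ = 4 + 8 = 12; e = 11.5 − 12 = -0.5
F=9: ŷ = 4 + 9 = 13; e = 14 − 13 = 1
SSE = 0.25 + 4 + 9 + 0.25 + 1 = 14.5
s = √(14.5/3) = 2.19848
e/s = 0.5 / 2.19848 = 0.227

0.227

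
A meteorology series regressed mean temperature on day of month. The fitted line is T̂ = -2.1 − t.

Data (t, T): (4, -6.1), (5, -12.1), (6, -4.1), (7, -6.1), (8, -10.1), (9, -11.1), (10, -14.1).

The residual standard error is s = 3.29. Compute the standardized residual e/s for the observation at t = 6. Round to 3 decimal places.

1.216

T̂ = -2.1 − 6 = -8.1
e = -4.1 − (-8.1) = 4
e/s = 4 / 3.29 = 1.216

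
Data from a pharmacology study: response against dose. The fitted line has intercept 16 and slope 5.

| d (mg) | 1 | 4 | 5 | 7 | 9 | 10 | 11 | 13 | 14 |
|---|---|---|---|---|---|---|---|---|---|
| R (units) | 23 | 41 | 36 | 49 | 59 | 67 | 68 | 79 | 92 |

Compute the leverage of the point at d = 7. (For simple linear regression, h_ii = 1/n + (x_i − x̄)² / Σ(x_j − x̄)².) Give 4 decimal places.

h = 0.1211

d̄ = (1 + 4 + 5 + 7 + 9 + 10 + 11 + 13 + 14)/9 = 8.22222
Σ(d − d̄)² = 52.1605 + 17.8272 + 10.3827 + 1.49383 + 0.604938 + 3.16049 + 7.71605 + 22.8272 + 33.3827 = 149.556
h = 1/9 + (-1.22222)²/149.556 = 0.111111 + 0.00998844 = 0.1211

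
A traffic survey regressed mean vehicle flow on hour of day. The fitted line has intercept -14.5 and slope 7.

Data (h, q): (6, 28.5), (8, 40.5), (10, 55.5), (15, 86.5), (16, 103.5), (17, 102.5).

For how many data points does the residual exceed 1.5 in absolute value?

h=6: ŷ = -14.5 + 7·6 = 27.5; e = 28.5 − 27.5 = 1
h=8: ŷ = -14.5 + 7·8 = 41.5; e = 40.5 − 41.5 = -1
h=10: ŷ = -14.5 + 7·10 = 55.5; e = 55.5 − 55.5 = 0
h=15: ŷ = -14.5 + 7·15 = 90.5; e = 86.5 − 90.5 = -4
h=16: ŷ = -14.5 + 7·16 = 97.5; e = 103.5 − 97.5 = 6
h=17: ŷ = -14.5 + 7·17 = 104.5; e = 102.5 − 104.5 = -2
|e| > 1.5: h=15 (|e|=4), h=16 (|e|=6), h=17 (|e|=2) → 3

3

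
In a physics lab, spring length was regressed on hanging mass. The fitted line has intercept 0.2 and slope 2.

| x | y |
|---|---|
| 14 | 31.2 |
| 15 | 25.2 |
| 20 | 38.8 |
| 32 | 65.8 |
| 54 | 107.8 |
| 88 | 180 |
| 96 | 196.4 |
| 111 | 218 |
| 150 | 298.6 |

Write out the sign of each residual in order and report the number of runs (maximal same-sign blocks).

x=14: ŷ = 0.2 + 2·14 = 28.2; e = 31.2 − 28.2 = 3
x=15: ŷ = 0.2 + 2·15 = 30.2; e = 25.2 − 30.2 = -5
x=20: ŷ = 0.2 + 2·20 = 40.2; e = 38.8 − 40.2 = -1.4
x=32: ŷ = 0.2 + 2·32 = 64.2; e = 65.8 − 64.2 = 1.6
x=54: ŷ = 0.2 + 2·54 = 108.2; e = 107.8 − 108.2 = -0.4
x=88: ŷ = 0.2 + 2·88 = 176.2; e = 180 − 176.2 = 3.8
x=96: ŷ = 0.2 + 2·96 = 192.2; e = 196.4 − 192.2 = 4.2
x=111: ŷ = 0.2 + 2·111 = 222.2; e = 218 − 222.2 = -4.2
x=150: ŷ = 0.2 + 2·150 = 300.2; e = 298.6 − 300.2 = -1.6
Signs: + − − + − + + − −
Runs: +×1, −×2, +×1, −×1, +×2, −×2 → 6

6 runs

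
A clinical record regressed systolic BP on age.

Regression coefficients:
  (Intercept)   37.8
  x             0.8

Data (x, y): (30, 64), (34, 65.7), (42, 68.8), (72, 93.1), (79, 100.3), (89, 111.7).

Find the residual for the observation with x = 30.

r = 2.2

ŷ = 37.8 + 0.8·30 = 61.8
r = 64 − 61.8 = 2.2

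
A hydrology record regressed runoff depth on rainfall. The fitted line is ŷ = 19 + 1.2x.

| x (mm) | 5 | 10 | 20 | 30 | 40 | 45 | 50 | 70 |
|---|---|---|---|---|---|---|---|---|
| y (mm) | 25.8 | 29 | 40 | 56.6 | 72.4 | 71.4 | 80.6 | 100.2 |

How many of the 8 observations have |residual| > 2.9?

2

x=5: ŷ = 19 + 1.2·5 = 25; e = 25.8 − 25 = 0.8
x=10: ŷ = 19 + 1.2·10 = 31; e = 29 − 31 = -2
x=20: ŷ = 19 + 1.2·20 = 43; e = 40 − 43 = -3
x=30: ŷ = 19 + 1.2·30 = 55; e = 56.6 − 55 = 1.6
x=40: ŷ = 19 + 1.2·40 = 67; e = 72.4 − 67 = 5.4
x=45: ŷ = 19 + 1.2·45 = 73; e = 71.4 − 73 = -1.6
x=50: ŷ = 19 + 1.2·50 = 79; e = 80.6 − 79 = 1.6
x=70: ŷ = 19 + 1.2·70 = 103; e = 100.2 − 103 = -2.8
|e| > 2.9: x=20 (|e|=3), x=40 (|e|=5.4) → 2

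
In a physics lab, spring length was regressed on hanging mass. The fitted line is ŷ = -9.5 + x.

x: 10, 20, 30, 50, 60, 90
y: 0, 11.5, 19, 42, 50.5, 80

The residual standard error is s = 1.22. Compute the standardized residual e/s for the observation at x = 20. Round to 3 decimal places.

0.820

ŷ = -9.5 + 20 = 10.5
e = 11.5 − 10.5 = 1
e/s = 1 / 1.22 = 0.820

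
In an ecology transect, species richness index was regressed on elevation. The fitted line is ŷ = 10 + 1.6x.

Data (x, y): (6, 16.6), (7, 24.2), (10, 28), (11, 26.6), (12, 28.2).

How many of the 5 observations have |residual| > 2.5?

x=6: ŷ = 10 + 1.6·6 = 19.6; e = 16.6 − 19.6 = -3
x=7: ŷ = 10 + 1.6·7 = 21.2; e = 24.2 − 21.2 = 3
x=10: ŷ = 10 + 1.6·10 = 26; e = 28 − 26 = 2
x=11: ŷ = 10 + 1.6·11 = 27.6; e = 26.6 − 27.6 = -1
x=12: ŷ = 10 + 1.6·12 = 29.2; e = 28.2 − 29.2 = -1
|e| > 2.5: x=6 (|e|=3), x=7 (|e|=3) → 2

2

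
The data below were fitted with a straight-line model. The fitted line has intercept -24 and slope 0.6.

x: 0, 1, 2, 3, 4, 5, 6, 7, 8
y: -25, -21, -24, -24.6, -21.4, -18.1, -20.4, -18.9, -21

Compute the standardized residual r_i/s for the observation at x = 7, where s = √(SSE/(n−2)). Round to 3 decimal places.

0.463

x=0: ŷ = -24 + 0.6·0 = -24; r = -25 − (-24) = -1
x=1: ŷ = -24 + 0.6·1 = -23.4; r = -21 − (-23.4) = 2.4
x=2: ŷ = -24 + 0.6·2 = -22.8; r = -24 − (-22.8) = -1.2
x=3: ŷ = -24 + 0.6·3 = -22.2; r = -24.6 − (-22.2) = -2.4
x=4: ŷ = -24 + 0.6·4 = -21.6; r = -21.4 − (-21.6) = 0.2
x=5: ŷ = -24 + 0.6·5 = -21; r = -18.1 − (-21) = 2.9
x=6: ŷ = -24 + 0.6·6 = -20.4; r = -20.4 − (-20.4) = 0
x=7: ŷ = -24 + 0.6·7 = -19.8; r = -18.9 − (-19.8) = 0.9
x=8: ŷ = -24 + 0.6·8 = -19.2; r = -21 − (-19.2) = -1.8
SSE = 1 + 5.76 + 1.44 + 5.76 + 0.04 + 8.41 + 0 + 0.81 + 3.24 = 26.46
s = √(26.46/7) = 1.94422
r/s = 0.9 / 1.94422 = 0.463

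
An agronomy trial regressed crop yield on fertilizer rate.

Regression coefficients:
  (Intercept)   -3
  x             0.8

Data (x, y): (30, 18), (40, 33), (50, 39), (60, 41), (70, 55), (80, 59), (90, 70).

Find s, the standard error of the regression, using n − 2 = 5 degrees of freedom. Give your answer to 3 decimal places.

s = 3.286

x=30: ŷ = -3 + 0.8·30 = 21; e = 18 − 21 = -3
x=40: ŷ = -3 + 0.8·40 = 29; e = 33 − 29 = 4
x=50: ŷ = -3 + 0.8·50 = 37; e = 39 − 37 = 2
x=60: ŷ = -3 + 0.8·60 = 45; e = 41 − 45 = -4
x=70: ŷ = -3 + 0.8·70 = 53; e = 55 − 53 = 2
x=80: ŷ = -3 + 0.8·80 = 61; e = 59 − 61 = -2
x=90: ŷ = -3 + 0.8·90 = 69; e = 70 − 69 = 1
SSE = 9 + 16 + 4 + 16 + 4 + 4 + 1 = 54
s = √(54/5) = √10.8 ≈ 3.286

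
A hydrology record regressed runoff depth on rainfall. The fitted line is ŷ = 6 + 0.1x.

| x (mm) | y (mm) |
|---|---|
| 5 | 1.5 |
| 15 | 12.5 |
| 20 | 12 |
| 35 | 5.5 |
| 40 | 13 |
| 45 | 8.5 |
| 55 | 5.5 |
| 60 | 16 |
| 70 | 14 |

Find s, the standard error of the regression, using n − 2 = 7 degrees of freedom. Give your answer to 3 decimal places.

x=5: ŷ = 6 + 0.1·5 = 6.5; r = 1.5 − 6.5 = -5
x=15: ŷ = 6 + 0.1·15 = 7.5; r = 12.5 − 7.5 = 5
x=20: ŷ = 6 + 0.1·20 = 8; r = 12 − 8 = 4
x=35: ŷ = 6 + 0.1·35 = 9.5; r = 5.5 − 9.5 = -4
x=40: ŷ = 6 + 0.1·40 = 10; r = 13 − 10 = 3
x=45: ŷ = 6 + 0.1·45 = 10.5; r = 8.5 − 10.5 = -2
x=55: ŷ = 6 + 0.1·55 = 11.5; r = 5.5 − 11.5 = -6
x=60: ŷ = 6 + 0.1·60 = 12; r = 16 − 12 = 4
x=70: ŷ = 6 + 0.1·70 = 13; r = 14 − 13 = 1
SSE = 25 + 25 + 16 + 16 + 9 + 4 + 36 + 16 + 1 = 148
s = √(148/7) = √21.1429 ≈ 4.598

s = 4.598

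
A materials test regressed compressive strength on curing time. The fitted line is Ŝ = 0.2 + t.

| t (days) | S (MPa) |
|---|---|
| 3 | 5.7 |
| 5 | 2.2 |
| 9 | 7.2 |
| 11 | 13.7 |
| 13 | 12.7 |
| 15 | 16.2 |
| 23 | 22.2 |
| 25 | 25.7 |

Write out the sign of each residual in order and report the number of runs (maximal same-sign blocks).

7 runs

t=3: Ŝ = 0.2 + 3 = 3.2; r = 5.7 − 3.2 = 2.5
t=5: Ŝ = 0.2 + 5 = 5.2; r = 2.2 − 5.2 = -3
t=9: Ŝ = 0.2 + 9 = 9.2; r = 7.2 − 9.2 = -2
t=11: Ŝ = 0.2 + 11 = 11.2; r = 13.7 − 11.2 = 2.5
t=13: Ŝ = 0.2 + 13 = 13.2; r = 12.7 − 13.2 = -0.5
t=15: Ŝ = 0.2 + 15 = 15.2; r = 16.2 − 15.2 = 1
t=23: Ŝ = 0.2 + 23 = 23.2; r = 22.2 − 23.2 = -1
t=25: Ŝ = 0.2 + 25 = 25.2; r = 25.7 − 25.2 = 0.5
Signs: + − − + − + − +
Runs: +×1, −×2, +×1, −×1, +×1, −×1, +×1 → 7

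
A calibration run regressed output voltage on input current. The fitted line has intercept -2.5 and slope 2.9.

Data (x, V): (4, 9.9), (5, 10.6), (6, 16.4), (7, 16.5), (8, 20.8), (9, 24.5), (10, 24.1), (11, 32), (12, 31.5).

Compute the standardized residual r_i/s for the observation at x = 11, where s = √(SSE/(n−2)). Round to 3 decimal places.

1.519

x=4: ŷ = -2.5 + 2.9·4 = 9.1; r = 9.9 − 9.1 = 0.8
x=5: ŷ = -2.5 + 2.9·5 = 12; r = 10.6 − 12 = -1.4
x=6: ŷ = -2.5 + 2.9·6 = 14.9; r = 16.4 − 14.9 = 1.5
x=7: ŷ = -2.5 + 2.9·7 = 17.8; r = 16.5 − 17.8 = -1.3
x=8: ŷ = -2.5 + 2.9·8 = 20.7; r = 20.8 − 20.7 = 0.1
x=9: ŷ = -2.5 + 2.9·9 = 23.6; r = 24.5 − 23.6 = 0.9
x=10: ŷ = -2.5 + 2.9·10 = 26.5; r = 24.1 − 26.5 = -2.4
x=11: ŷ = -2.5 + 2.9·11 = 29.4; r = 32 − 29.4 = 2.6
x=12: ŷ = -2.5 + 2.9·12 = 32.3; r = 31.5 − 32.3 = -0.8
SSE = 0.64 + 1.96 + 2.25 + 1.69 + 0.01 + 0.81 + 5.76 + 6.76 + 0.64 = 20.52
s = √(20.52/7) = 1.71214
r/s = 2.6 / 1.71214 = 1.519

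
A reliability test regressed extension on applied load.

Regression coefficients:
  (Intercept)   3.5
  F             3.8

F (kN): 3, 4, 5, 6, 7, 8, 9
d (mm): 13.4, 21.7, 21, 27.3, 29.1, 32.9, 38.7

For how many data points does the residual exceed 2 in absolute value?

1

F=3: ŷ = 3.5 + 3.8·3 = 14.9; e = 13.4 − 14.9 = -1.5
F=4: ŷ = 3.5 + 3.8·4 = 18.7; e = 21.7 − 18.7 = 3
F=5: ŷ = 3.5 + 3.8·5 = 22.5; e = 21 − 22.5 = -1.5
F=6: ŷ = 3.5 + 3.8·6 = 26.3; e = 27.3 − 26.3 = 1
F=7: ŷ = 3.5 + 3.8·7 = 30.1; e = 29.1 − 30.1 = -1
F=8: ŷ = 3.5 + 3.8·8 = 33.9; e = 32.9 − 33.9 = -1
F=9: ŷ = 3.5 + 3.8·9 = 37.7; e = 38.7 − 37.7 = 1
|e| > 2: F=4 (|e|=3) → 1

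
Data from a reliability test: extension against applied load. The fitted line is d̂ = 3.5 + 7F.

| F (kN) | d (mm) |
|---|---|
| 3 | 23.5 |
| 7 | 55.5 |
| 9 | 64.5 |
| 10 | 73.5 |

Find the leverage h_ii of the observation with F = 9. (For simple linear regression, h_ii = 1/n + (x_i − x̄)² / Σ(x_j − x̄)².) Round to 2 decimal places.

F̄ = (3 + 7 + 9 + 10)/4 = 7.25
Σ(F − F̄)² = 18.0625 + 0.0625 + 3.0625 + 7.5625 = 28.75
h = 1/4 + (1.75)²/28.75 = 0.25 + 0.106522 = 0.36

h = 0.36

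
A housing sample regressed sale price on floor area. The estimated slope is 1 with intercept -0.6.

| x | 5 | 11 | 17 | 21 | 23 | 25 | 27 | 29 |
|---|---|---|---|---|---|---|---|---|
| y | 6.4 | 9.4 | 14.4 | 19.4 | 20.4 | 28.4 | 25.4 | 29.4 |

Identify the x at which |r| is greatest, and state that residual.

x=5: ŷ = -0.6 + 5 = 4.4; r = 6.4 − 4.4 = 2
x=11: ŷ = -0.6 + 11 = 10.4; r = 9.4 − 10.4 = -1
x=17: ŷ = -0.6 + 17 = 16.4; r = 14.4 − 16.4 = -2
x=21: ŷ = -0.6 + 21 = 20.4; r = 19.4 − 20.4 = -1
x=23: ŷ = -0.6 + 23 = 22.4; r = 20.4 − 22.4 = -2
x=25: ŷ = -0.6 + 25 = 24.4; r = 28.4 − 24.4 = 4
x=27: ŷ = -0.6 + 27 = 26.4; r = 25.4 − 26.4 = -1
x=29: ŷ = -0.6 + 29 = 28.4; r = 29.4 − 28.4 = 1
Largest |r| is 4 at x = 25, residual 4.

x = 25, r = 4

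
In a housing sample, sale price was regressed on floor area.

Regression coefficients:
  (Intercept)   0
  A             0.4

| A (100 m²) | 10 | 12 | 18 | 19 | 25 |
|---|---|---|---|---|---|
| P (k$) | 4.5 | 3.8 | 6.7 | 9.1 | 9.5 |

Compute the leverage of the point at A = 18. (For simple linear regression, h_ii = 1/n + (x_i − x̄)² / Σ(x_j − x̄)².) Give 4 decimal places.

Ā = (10 + 12 + 18 + 19 + 25)/5 = 16.8
Σ(A − Ā)² = 46.24 + 23.04 + 1.44 + 4.84 + 67.24 = 142.8
h = 1/5 + (1.2)²/142.8 = 0.2 + 0.010084 = 0.2101

h = 0.2101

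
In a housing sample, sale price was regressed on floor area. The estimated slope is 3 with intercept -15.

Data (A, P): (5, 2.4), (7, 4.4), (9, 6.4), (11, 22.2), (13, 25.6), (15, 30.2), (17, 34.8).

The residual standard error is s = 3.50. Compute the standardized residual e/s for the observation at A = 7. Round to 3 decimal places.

P̂ = -15 + 3·7 = 6
e = 4.4 − 6 = -1.6
e/s = -1.6 / 3.50 = -0.457

-0.457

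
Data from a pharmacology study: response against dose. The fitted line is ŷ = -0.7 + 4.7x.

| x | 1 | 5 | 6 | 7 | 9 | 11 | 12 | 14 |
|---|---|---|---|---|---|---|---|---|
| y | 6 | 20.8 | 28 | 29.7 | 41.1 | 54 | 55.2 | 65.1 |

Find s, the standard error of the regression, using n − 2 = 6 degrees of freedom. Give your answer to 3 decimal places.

x=1: ŷ = -0.7 + 4.7·1 = 4; e = 6 − 4 = 2
x=5: ŷ = -0.7 + 4.7·5 = 22.8; e = 20.8 − 22.8 = -2
x=6: ŷ = -0.7 + 4.7·6 = 27.5; e = 28 − 27.5 = 0.5
x=7: ŷ = -0.7 + 4.7·7 = 32.2; e = 29.7 − 32.2 = -2.5
x=9: ŷ = -0.7 + 4.7·9 = 41.6; e = 41.1 − 41.6 = -0.5
x=11: ŷ = -0.7 + 4.7·11 = 51; e = 54 − 51 = 3
x=12: ŷ = -0.7 + 4.7·12 = 55.7; e = 55.2 − 55.7 = -0.5
x=14: ŷ = -0.7 + 4.7·14 = 65.1; e = 65.1 − 65.1 = 0
SSE = 4 + 4 + 0.25 + 6.25 + 0.25 + 9 + 0.25 + 0 = 24
s = √(24/6) = √4 ≈ 2.000

s = 2.000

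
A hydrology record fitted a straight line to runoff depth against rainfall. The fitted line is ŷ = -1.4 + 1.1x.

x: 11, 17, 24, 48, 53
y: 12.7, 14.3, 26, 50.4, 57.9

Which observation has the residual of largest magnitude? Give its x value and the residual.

x=11: ŷ = -1.4 + 1.1·11 = 10.7; e = 12.7 − 10.7 = 2
x=17: ŷ = -1.4 + 1.1·17 = 17.3; e = 14.3 − 17.3 = -3
x=24: ŷ = -1.4 + 1.1·24 = 25; e = 26 − 25 = 1
x=48: ŷ = -1.4 + 1.1·48 = 51.4; e = 50.4 − 51.4 = -1
x=53: ŷ = -1.4 + 1.1·53 = 56.9; e = 57.9 − 56.9 = 1
Largest |e| is 3 at x = 17, residual -3.

x = 17, e = -3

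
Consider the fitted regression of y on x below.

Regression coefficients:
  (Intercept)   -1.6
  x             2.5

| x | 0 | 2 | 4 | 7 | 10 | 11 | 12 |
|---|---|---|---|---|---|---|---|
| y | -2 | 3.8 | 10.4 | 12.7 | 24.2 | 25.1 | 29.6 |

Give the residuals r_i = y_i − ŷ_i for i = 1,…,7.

-0.4, 0.4, 2, -3.2, 0.8, -0.8, 1.2

x=0: ŷ = -1.6 + 2.5·0 = -1.6; r = -2 − (-1.6) = -0.4
x=2: ŷ = -1.6 + 2.5·2 = 3.4; r = 3.8 − 3.4 = 0.4
x=4: ŷ = -1.6 + 2.5·4 = 8.4; r = 10.4 − 8.4 = 2
x=7: ŷ = -1.6 + 2.5·7 = 15.9; r = 12.7 − 15.9 = -3.2
x=10: ŷ = -1.6 + 2.5·10 = 23.4; r = 24.2 − 23.4 = 0.8
x=11: ŷ = -1.6 + 2.5·11 = 25.9; r = 25.1 − 25.9 = -0.8
x=12: ŷ = -1.6 + 2.5·12 = 28.4; r = 29.6 − 28.4 = 1.2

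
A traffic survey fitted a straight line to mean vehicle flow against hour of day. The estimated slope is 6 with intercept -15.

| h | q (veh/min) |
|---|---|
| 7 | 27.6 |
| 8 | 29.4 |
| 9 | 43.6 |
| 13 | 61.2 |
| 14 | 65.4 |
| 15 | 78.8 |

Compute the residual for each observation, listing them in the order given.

h=7: ŷ = -15 + 6·7 = 27; r = 27.6 − 27 = 0.6
h=8: ŷ = -15 + 6·8 = 33; r = 29.4 − 33 = -3.6
h=9: ŷ = -15 + 6·9 = 39; r = 43.6 − 39 = 4.6
h=13: ŷ = -15 + 6·13 = 63; r = 61.2 − 63 = -1.8
h=14: ŷ = -15 + 6·14 = 69; r = 65.4 − 69 = -3.6
h=15: ŷ = -15 + 6·15 = 75; r = 78.8 − 75 = 3.8

0.6, -3.6, 4.6, -1.8, -3.6, 3.8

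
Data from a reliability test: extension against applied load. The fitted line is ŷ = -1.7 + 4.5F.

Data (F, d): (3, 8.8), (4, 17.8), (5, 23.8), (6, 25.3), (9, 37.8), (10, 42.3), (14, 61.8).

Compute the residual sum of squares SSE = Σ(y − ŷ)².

F=3: ŷ = -1.7 + 4.5·3 = 11.8; e = 8.8 − 11.8 = -3
F=4: ŷ = -1.7 + 4.5·4 = 16.3; e = 17.8 − 16.3 = 1.5
F=5: ŷ = -1.7 + 4.5·5 = 20.8; e = 23.8 − 20.8 = 3
F=6: ŷ = -1.7 + 4.5·6 = 25.3; e = 25.3 − 25.3 = 0
F=9: ŷ = -1.7 + 4.5·9 = 38.8; e = 37.8 − 38.8 = -1
F=10: ŷ = -1.7 + 4.5·10 = 43.3; e = 42.3 − 43.3 = -1
F=14: ŷ = -1.7 + 4.5·14 = 61.3; e = 61.8 − 61.3 = 0.5
SSE = 9 + 2.25 + 9 + 0 + 1 + 1 + 0.25 = 22.5

SSE = 22.5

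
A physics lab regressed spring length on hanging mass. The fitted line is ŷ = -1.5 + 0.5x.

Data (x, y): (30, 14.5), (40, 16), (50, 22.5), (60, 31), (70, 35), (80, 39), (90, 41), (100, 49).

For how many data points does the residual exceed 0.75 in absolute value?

x=30: ŷ = -1.5 + 0.5·30 = 13.5; r = 14.5 − 13.5 = 1
x=40: ŷ = -1.5 + 0.5·40 = 18.5; r = 16 − 18.5 = -2.5
x=50: ŷ = -1.5 + 0.5·50 = 23.5; r = 22.5 − 23.5 = -1
x=60: ŷ = -1.5 + 0.5·60 = 28.5; r = 31 − 28.5 = 2.5
x=70: ŷ = -1.5 + 0.5·70 = 33.5; r = 35 − 33.5 = 1.5
x=80: ŷ = -1.5 + 0.5·80 = 38.5; r = 39 − 38.5 = 0.5
x=90: ŷ = -1.5 + 0.5·90 = 43.5; r = 41 − 43.5 = -2.5
x=100: ŷ = -1.5 + 0.5·100 = 48.5; r = 49 − 48.5 = 0.5
|r| > 0.75: x=30 (|r|=1), x=40 (|r|=2.5), x=50 (|r|=1), x=60 (|r|=2.5), x=70 (|r|=1.5), x=90 (|r|=2.5) → 6

6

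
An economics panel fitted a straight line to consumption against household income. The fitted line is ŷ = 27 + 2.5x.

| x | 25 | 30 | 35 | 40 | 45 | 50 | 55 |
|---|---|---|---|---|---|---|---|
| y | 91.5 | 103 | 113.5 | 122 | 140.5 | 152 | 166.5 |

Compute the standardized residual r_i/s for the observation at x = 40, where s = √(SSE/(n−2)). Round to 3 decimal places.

x=25: ŷ = 27 + 2.5·25 = 89.5; r = 91.5 − 89.5 = 2
x=30: ŷ = 27 + 2.5·30 = 102; r = 103 − 102 = 1
x=35: ŷ = 27 + 2.5·35 = 114.5; r = 113.5 − 114.5 = -1
x=40: ŷ = 27 + 2.5·40 = 127; r = 122 − 127 = -5
x=45: ŷ = 27 + 2.5·45 = 139.5; r = 140.5 − 139.5 = 1
x=50: ŷ = 27 + 2.5·50 = 152; r = 152 − 152 = 0
x=55: ŷ = 27 + 2.5·55 = 164.5; r = 166.5 − 164.5 = 2
SSE = 4 + 1 + 1 + 25 + 1 + 0 + 4 = 36
s = √(36/5) = 2.68328
r/s = -5 / 2.68328 = -1.863

-1.863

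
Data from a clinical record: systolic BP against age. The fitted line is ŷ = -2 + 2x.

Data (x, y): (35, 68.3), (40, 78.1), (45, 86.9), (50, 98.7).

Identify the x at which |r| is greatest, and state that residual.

x = 45, r = -1.1

x=35: ŷ = -2 + 2·35 = 68; r = 68.3 − 68 = 0.3
x=40: ŷ = -2 + 2·40 = 78; r = 78.1 − 78 = 0.1
x=45: ŷ = -2 + 2·45 = 88; r = 86.9 − 88 = -1.1
x=50: ŷ = -2 + 2·50 = 98; r = 98.7 − 98 = 0.7
Largest |r| is 1.1 at x = 45, residual -1.1.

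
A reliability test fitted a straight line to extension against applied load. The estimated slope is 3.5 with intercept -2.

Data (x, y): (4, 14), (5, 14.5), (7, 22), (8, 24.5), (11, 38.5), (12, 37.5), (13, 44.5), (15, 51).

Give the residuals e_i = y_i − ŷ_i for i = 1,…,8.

x=4: ŷ = -2 + 3.5·4 = 12; e = 14 − 12 = 2
x=5: ŷ = -2 + 3.5·5 = 15.5; e = 14.5 − 15.5 = -1
x=7: ŷ = -2 + 3.5·7 = 22.5; e = 22 − 22.5 = -0.5
x=8: ŷ = -2 + 3.5·8 = 26; e = 24.5 − 26 = -1.5
x=11: ŷ = -2 + 3.5·11 = 36.5; e = 38.5 − 36.5 = 2
x=12: ŷ = -2 + 3.5·12 = 40; e = 37.5 − 40 = -2.5
x=13: ŷ = -2 + 3.5·13 = 43.5; e = 44.5 − 43.5 = 1
x=15: ŷ = -2 + 3.5·15 = 50.5; e = 51 − 50.5 = 0.5

2, -1, -0.5, -1.5, 2, -2.5, 1, 0.5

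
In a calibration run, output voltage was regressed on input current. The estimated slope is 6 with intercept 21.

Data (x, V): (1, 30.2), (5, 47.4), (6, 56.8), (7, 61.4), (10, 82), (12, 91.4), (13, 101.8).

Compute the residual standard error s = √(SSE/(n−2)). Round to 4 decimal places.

s = 2.7276

x=1: V̂ = 21 + 6·1 = 27; e = 30.2 − 27 = 3.2
x=5: V̂ = 21 + 6·5 = 51; e = 47.4 − 51 = -3.6
x=6: V̂ = 21 + 6·6 = 57; e = 56.8 − 57 = -0.2
x=7: V̂ = 21 + 6·7 = 63; e = 61.4 − 63 = -1.6
x=10: V̂ = 21 + 6·10 = 81; e = 82 − 81 = 1
x=12: V̂ = 21 + 6·12 = 93; e = 91.4 − 93 = -1.6
x=13: V̂ = 21 + 6·13 = 99; e = 101.8 − 99 = 2.8
SSE = 10.24 + 12.96 + 0.04 + 2.56 + 1 + 2.56 + 7.84 = 37.2
s = √(37.2/5) = √7.44 ≈ 2.7276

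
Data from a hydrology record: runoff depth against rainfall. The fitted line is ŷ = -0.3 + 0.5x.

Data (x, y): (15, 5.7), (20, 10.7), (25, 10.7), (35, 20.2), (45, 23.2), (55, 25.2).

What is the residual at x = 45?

e = 1

ŷ = -0.3 + 0.5·45 = 22.2
e = 23.2 − 22.2 = 1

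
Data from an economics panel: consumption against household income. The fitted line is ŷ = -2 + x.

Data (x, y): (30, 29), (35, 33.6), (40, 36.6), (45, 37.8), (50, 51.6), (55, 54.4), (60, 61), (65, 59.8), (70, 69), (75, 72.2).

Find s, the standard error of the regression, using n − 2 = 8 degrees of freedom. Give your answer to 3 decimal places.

s = 2.876

x=30: ŷ = -2 + 30 = 28; e = 29 − 28 = 1
x=35: ŷ = -2 + 35 = 33; e = 33.6 − 33 = 0.6
x=40: ŷ = -2 + 40 = 38; e = 36.6 − 38 = -1.4
x=45: ŷ = -2 + 45 = 43; e = 37.8 − 43 = -5.2
x=50: ŷ = -2 + 50 = 48; e = 51.6 − 48 = 3.6
x=55: ŷ = -2 + 55 = 53; e = 54.4 − 53 = 1.4
x=60: ŷ = -2 + 60 = 58; e = 61 − 58 = 3
x=65: ŷ = -2 + 65 = 63; e = 59.8 − 63 = -3.2
x=70: ŷ = -2 + 70 = 68; e = 69 − 68 = 1
x=75: ŷ = -2 + 75 = 73; e = 72.2 − 73 = -0.8
SSE = 1 + 0.36 + 1.96 + 27.04 + 12.96 + 1.96 + 9 + 10.24 + 1 + 0.64 = 66.16
s = √(66.16/8) = √8.27 ≈ 2.876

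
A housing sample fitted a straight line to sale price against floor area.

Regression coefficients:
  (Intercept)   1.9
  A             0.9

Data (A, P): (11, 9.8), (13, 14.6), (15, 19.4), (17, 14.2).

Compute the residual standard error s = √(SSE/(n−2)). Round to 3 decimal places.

s = 3.873

A=11: P̂ = 1.9 + 0.9·11 = 11.8; e = 9.8 − 11.8 = -2
A=13: P̂ = 1.9 + 0.9·13 = 13.6; e = 14.6 − 13.6 = 1
A=15: P̂ = 1.9 + 0.9·15 = 15.4; e = 19.4 − 15.4 = 4
A=17: P̂ = 1.9 + 0.9·17 = 17.2; e = 14.2 − 17.2 = -3
SSE = 4 + 1 + 16 + 9 = 30
s = √(30/2) = √15 ≈ 3.873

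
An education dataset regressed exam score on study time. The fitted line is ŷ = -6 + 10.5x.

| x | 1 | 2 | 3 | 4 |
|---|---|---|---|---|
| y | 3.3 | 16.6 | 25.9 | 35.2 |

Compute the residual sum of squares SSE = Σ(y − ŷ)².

SSE = 4.8

x=1: ŷ = -6 + 10.5·1 = 4.5; r = 3.3 − 4.5 = -1.2
x=2: ŷ = -6 + 10.5·2 = 15; r = 16.6 − 15 = 1.6
x=3: ŷ = -6 + 10.5·3 = 25.5; r = 25.9 − 25.5 = 0.4
x=4: ŷ = -6 + 10.5·4 = 36; r = 35.2 − 36 = -0.8
SSE = 1.44 + 2.56 + 0.16 + 0.64 = 4.8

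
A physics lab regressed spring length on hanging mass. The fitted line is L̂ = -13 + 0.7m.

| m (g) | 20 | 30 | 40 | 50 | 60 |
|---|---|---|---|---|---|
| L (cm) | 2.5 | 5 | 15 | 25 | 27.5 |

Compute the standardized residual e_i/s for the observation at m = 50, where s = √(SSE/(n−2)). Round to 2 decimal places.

1.10

m=20: L̂ = -13 + 0.7·20 = 1; e = 2.5 − 1 = 1.5
m=30: L̂ = -13 + 0.7·30 = 8; e = 5 − 8 = -3
m=40: L̂ = -13 + 0.7·40 = 15; e = 15 − 15 = 0
m=50: L̂ = -13 + 0.7·50 = 22; e = 25 − 22 = 3
m=60: L̂ = -13 + 0.7·60 = 29; e = 27.5 − 29 = -1.5
SSE = 2.25 + 9 + 0 + 9 + 2.25 = 22.5
s = √(22.5/3) = 2.73861
e/s = 3 / 2.73861 = 1.10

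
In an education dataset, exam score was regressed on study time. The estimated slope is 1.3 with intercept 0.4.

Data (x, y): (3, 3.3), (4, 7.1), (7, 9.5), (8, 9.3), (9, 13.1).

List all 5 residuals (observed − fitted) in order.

-1, 1.5, 0, -1.5, 1

x=3: ŷ = 0.4 + 1.3·3 = 4.3; r = 3.3 − 4.3 = -1
x=4: ŷ = 0.4 + 1.3·4 = 5.6; r = 7.1 − 5.6 = 1.5
x=7: ŷ = 0.4 + 1.3·7 = 9.5; r = 9.5 − 9.5 = 0
x=8: ŷ = 0.4 + 1.3·8 = 10.8; r = 9.3 − 10.8 = -1.5
x=9: ŷ = 0.4 + 1.3·9 = 12.1; r = 13.1 − 12.1 = 1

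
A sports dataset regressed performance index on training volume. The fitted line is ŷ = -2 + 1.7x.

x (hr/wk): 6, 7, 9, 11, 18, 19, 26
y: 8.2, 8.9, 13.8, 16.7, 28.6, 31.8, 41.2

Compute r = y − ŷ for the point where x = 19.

r = 1.5

ŷ = -2 + 1.7·19 = 30.3
r = 31.8 − 30.3 = 1.5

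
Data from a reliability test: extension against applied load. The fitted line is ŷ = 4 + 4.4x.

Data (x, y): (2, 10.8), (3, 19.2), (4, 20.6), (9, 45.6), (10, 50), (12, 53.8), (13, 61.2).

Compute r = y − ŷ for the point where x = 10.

r = 2

ŷ = 4 + 4.4·10 = 48
r = 50 − 48 = 2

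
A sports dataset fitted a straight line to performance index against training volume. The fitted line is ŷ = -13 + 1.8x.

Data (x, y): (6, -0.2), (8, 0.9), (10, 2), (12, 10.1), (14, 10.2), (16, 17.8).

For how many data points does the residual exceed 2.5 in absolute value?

x=6: ŷ = -13 + 1.8·6 = -2.2; r = -0.2 − (-2.2) = 2
x=8: ŷ = -13 + 1.8·8 = 1.4; r = 0.9 − 1.4 = -0.5
x=10: ŷ = -13 + 1.8·10 = 5; r = 2 − 5 = -3
x=12: ŷ = -13 + 1.8·12 = 8.6; r = 10.1 − 8.6 = 1.5
x=14: ŷ = -13 + 1.8·14 = 12.2; r = 10.2 − 12.2 = -2
x=16: ŷ = -13 + 1.8·16 = 15.8; r = 17.8 − 15.8 = 2
|r| > 2.5: x=10 (|r|=3) → 1

1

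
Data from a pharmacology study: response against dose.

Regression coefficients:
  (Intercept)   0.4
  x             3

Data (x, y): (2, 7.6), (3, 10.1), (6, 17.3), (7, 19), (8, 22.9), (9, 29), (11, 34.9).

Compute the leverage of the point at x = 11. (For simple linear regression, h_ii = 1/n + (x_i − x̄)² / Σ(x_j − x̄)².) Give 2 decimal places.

x̄ = (2 + 3 + 6 + 7 + 8 + 9 + 11)/7 = 6.57143
Σ(x − x̄)² = 20.898 + 12.7551 + 0.326531 + 0.183673 + 2.04082 + 5.89796 + 19.6122 = 61.7143
h = 1/7 + (4.42857)²/61.7143 = 0.142857 + 0.317791 = 0.46

h = 0.46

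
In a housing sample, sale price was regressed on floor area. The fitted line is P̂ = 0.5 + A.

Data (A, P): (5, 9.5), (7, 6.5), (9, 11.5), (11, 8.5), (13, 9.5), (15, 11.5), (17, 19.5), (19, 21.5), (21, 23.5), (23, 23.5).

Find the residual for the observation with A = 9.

P̂ = 0.5 + 9 = 9.5
e = 11.5 − 9.5 = 2

e = 2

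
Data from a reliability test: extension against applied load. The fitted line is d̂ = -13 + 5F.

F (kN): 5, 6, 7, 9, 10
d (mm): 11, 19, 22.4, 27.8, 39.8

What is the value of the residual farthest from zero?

F=5: d̂ = -13 + 5·5 = 12; e = 11 − 12 = -1
F=6: d̂ = -13 + 5·6 = 17; e = 19 − 17 = 2
F=7: d̂ = -13 + 5·7 = 22; e = 22.4 − 22 = 0.4
F=9: d̂ = -13 + 5·9 = 32; e = 27.8 − 32 = -4.2
F=10: d̂ = -13 + 5·10 = 37; e = 39.8 − 37 = 2.8
Largest |e| is 4.2 at F = 9, residual -4.2.

e = -4.2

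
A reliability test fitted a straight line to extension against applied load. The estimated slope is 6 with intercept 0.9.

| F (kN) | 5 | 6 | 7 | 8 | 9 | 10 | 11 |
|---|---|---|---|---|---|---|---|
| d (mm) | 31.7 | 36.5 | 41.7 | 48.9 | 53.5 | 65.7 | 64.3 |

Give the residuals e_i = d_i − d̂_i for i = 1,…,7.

0.8, -0.4, -1.2, 0, -1.4, 4.8, -2.6

F=5: d̂ = 0.9 + 6·5 = 30.9; e = 31.7 − 30.9 = 0.8
F=6: d̂ = 0.9 + 6·6 = 36.9; e = 36.5 − 36.9 = -0.4
F=7: d̂ = 0.9 + 6·7 = 42.9; e = 41.7 − 42.9 = -1.2
F=8: d̂ = 0.9 + 6·8 = 48.9; e = 48.9 − 48.9 = 0
F=9: d̂ = 0.9 + 6·9 = 54.9; e = 53.5 − 54.9 = -1.4
F=10: d̂ = 0.9 + 6·10 = 60.9; e = 65.7 − 60.9 = 4.8
F=11: d̂ = 0.9 + 6·11 = 66.9; e = 64.3 − 66.9 = -2.6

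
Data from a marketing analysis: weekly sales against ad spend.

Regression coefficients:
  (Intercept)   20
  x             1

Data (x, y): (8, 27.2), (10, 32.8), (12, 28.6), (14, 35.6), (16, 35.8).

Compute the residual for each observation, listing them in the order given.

-0.8, 2.8, -3.4, 1.6, -0.2

x=8: ŷ = 20 + 8 = 28; e = 27.2 − 28 = -0.8
x=10: ŷ = 20 + 10 = 30; e = 32.8 − 30 = 2.8
x=12: ŷ = 20 + 12 = 32; e = 28.6 − 32 = -3.4
x=14: ŷ = 20 + 14 = 34; e = 35.6 − 34 = 1.6
x=16: ŷ = 20 + 16 = 36; e = 35.8 − 36 = -0.2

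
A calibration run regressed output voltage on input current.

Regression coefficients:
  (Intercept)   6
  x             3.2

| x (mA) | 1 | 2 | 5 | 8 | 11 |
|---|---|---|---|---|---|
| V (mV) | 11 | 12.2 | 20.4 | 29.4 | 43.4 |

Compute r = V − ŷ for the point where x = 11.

r = 2.2

ŷ = 6 + 3.2·11 = 41.2
r = 43.4 − 41.2 = 2.2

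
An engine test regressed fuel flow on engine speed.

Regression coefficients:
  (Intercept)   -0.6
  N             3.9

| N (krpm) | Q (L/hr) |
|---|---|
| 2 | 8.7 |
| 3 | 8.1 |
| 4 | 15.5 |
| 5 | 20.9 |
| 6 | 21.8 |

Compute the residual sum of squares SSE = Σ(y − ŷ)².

SSE = 16.5

N=2: ŷ = -0.6 + 3.9·2 = 7.2; r = 8.7 − 7.2 = 1.5
N=3: ŷ = -0.6 + 3.9·3 = 11.1; r = 8.1 − 11.1 = -3
N=4: ŷ = -0.6 + 3.9·4 = 15; r = 15.5 − 15 = 0.5
N=5: ŷ = -0.6 + 3.9·5 = 18.9; r = 20.9 − 18.9 = 2
N=6: ŷ = -0.6 + 3.9·6 = 22.8; r = 21.8 − 22.8 = -1
SSE = 2.25 + 9 + 0.25 + 4 + 1 = 16.5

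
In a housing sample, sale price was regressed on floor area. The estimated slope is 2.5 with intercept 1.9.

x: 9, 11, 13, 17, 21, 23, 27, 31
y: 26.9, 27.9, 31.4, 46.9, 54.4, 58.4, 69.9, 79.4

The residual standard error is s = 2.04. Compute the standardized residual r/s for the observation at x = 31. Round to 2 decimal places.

ŷ = 1.9 + 2.5·31 = 79.4
r = 79.4 − 79.4 = 0
r/s = 0 / 2.04 = 0.00

0.00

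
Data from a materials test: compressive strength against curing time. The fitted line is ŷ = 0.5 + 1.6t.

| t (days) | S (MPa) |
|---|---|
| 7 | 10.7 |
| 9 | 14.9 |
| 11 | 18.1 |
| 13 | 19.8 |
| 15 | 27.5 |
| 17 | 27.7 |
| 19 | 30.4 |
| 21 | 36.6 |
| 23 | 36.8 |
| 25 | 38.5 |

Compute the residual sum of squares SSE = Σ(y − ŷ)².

t=7: ŷ = 0.5 + 1.6·7 = 11.7; r = 10.7 − 11.7 = -1
t=9: ŷ = 0.5 + 1.6·9 = 14.9; r = 14.9 − 14.9 = 0
t=11: ŷ = 0.5 + 1.6·11 = 18.1; r = 18.1 − 18.1 = 0
t=13: ŷ = 0.5 + 1.6·13 = 21.3; r = 19.8 − 21.3 = -1.5
t=15: ŷ = 0.5 + 1.6·15 = 24.5; r = 27.5 − 24.5 = 3
t=17: ŷ = 0.5 + 1.6·17 = 27.7; r = 27.7 − 27.7 = 0
t=19: ŷ = 0.5 + 1.6·19 = 30.9; r = 30.4 − 30.9 = -0.5
t=21: ŷ = 0.5 + 1.6·21 = 34.1; r = 36.6 − 34.1 = 2.5
t=23: ŷ = 0.5 + 1.6·23 = 37.3; r = 36.8 − 37.3 = -0.5
t=25: ŷ = 0.5 + 1.6·25 = 40.5; r = 38.5 − 40.5 = -2
SSE = 1 + 0 + 0 + 2.25 + 9 + 0 + 0.25 + 6.25 + 0.25 + 4 = 23

SSE = 23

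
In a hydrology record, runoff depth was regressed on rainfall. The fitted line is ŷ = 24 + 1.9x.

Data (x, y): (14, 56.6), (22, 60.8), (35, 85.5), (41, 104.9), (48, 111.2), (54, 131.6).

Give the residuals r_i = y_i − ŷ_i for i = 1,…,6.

x=14: ŷ = 24 + 1.9·14 = 50.6; r = 56.6 − 50.6 = 6
x=22: ŷ = 24 + 1.9·22 = 65.8; r = 60.8 − 65.8 = -5
x=35: ŷ = 24 + 1.9·35 = 90.5; r = 85.5 − 90.5 = -5
x=41: ŷ = 24 + 1.9·41 = 101.9; r = 104.9 − 101.9 = 3
x=48: ŷ = 24 + 1.9·48 = 115.2; r = 111.2 − 115.2 = -4
x=54: ŷ = 24 + 1.9·54 = 126.6; r = 131.6 − 126.6 = 5

6, -5, -5, 3, -4, 5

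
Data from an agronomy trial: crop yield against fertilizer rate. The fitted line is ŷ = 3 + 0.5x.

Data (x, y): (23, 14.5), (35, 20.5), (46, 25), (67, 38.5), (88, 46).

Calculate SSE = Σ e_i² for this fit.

x=23: ŷ = 3 + 0.5·23 = 14.5; e = 14.5 − 14.5 = 0
x=35: ŷ = 3 + 0.5·35 = 20.5; e = 20.5 − 20.5 = 0
x=46: ŷ = 3 + 0.5·46 = 26; e = 25 − 26 = -1
x=67: ŷ = 3 + 0.5·67 = 36.5; e = 38.5 − 36.5 = 2
x=88: ŷ = 3 + 0.5·88 = 47; e = 46 − 47 = -1
SSE = 0 + 0 + 1 + 4 + 1 = 6

SSE = 6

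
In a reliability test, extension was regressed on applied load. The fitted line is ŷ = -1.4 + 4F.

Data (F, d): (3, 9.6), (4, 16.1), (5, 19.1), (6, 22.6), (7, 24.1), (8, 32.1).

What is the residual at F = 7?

ŷ = -1.4 + 4·7 = 26.6
r = 24.1 − 26.6 = -2.5

r = -2.5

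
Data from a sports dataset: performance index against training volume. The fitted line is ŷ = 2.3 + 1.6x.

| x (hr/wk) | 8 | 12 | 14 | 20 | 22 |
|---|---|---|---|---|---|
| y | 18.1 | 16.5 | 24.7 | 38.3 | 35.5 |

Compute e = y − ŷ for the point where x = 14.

ŷ = 2.3 + 1.6·14 = 24.7
e = 24.7 − 24.7 = 0

e = 0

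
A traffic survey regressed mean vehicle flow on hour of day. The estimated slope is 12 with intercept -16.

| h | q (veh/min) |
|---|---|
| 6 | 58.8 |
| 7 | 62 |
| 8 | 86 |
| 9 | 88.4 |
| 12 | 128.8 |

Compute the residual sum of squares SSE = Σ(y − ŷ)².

h=6: q̂ = -16 + 12·6 = 56; r = 58.8 − 56 = 2.8
h=7: q̂ = -16 + 12·7 = 68; r = 62 − 68 = -6
h=8: q̂ = -16 + 12·8 = 80; r = 86 − 80 = 6
h=9: q̂ = -16 + 12·9 = 92; r = 88.4 − 92 = -3.6
h=12: q̂ = -16 + 12·12 = 128; r = 128.8 − 128 = 0.8
SSE = 7.84 + 36 + 36 + 12.96 + 0.64 = 93.44

SSE = 93.44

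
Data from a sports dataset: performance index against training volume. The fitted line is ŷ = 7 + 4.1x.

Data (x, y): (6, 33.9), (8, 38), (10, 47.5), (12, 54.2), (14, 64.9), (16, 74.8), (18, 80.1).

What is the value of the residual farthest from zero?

x=6: ŷ = 7 + 4.1·6 = 31.6; e = 33.9 − 31.6 = 2.3
x=8: ŷ = 7 + 4.1·8 = 39.8; e = 38 − 39.8 = -1.8
x=10: ŷ = 7 + 4.1·10 = 48; e = 47.5 − 48 = -0.5
x=12: ŷ = 7 + 4.1·12 = 56.2; e = 54.2 − 56.2 = -2
x=14: ŷ = 7 + 4.1·14 = 64.4; e = 64.9 − 64.4 = 0.5
x=16: ŷ = 7 + 4.1·16 = 72.6; e = 74.8 − 72.6 = 2.2
x=18: ŷ = 7 + 4.1·18 = 80.8; e = 80.1 − 80.8 = -0.7
Largest |e| is 2.3 at x = 6, residual 2.3.

e = 2.3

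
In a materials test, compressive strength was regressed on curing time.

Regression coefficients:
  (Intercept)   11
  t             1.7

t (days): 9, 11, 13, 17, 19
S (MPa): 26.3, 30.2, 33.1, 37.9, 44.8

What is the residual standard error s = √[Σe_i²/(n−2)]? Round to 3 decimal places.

s = 1.472

t=9: Ŝ = 11 + 1.7·9 = 26.3; e = 26.3 − 26.3 = 0
t=11: Ŝ = 11 + 1.7·11 = 29.7; e = 30.2 − 29.7 = 0.5
t=13: Ŝ = 11 + 1.7·13 = 33.1; e = 33.1 − 33.1 = 0
t=17: Ŝ = 11 + 1.7·17 = 39.9; e = 37.9 − 39.9 = -2
t=19: Ŝ = 11 + 1.7·19 = 43.3; e = 44.8 − 43.3 = 1.5
SSE = 0 + 0.25 + 0 + 4 + 2.25 = 6.5
s = √(6.5/3) = √2.16667 ≈ 1.472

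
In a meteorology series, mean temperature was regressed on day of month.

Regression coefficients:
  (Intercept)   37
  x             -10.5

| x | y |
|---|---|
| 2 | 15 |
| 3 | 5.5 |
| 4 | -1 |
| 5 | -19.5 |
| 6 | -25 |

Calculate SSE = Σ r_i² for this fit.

x=2: ŷ = 37 − 10.5·2 = 16; r = 15 − 16 = -1
x=3: ŷ = 37 − 10.5·3 = 5.5; r = 5.5 − 5.5 = 0
x=4: ŷ = 37 − 10.5·4 = -5; r = -1 − (-5) = 4
x=5: ŷ = 37 − 10.5·5 = -15.5; r = -19.5 − (-15.5) = -4
x=6: ŷ = 37 − 10.5·6 = -26; r = -25 − (-26) = 1
SSE = 1 + 0 + 16 + 16 + 1 = 34

SSE = 34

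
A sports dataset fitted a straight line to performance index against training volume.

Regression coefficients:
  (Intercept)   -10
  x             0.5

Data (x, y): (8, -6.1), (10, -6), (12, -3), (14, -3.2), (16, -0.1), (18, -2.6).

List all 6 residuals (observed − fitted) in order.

-0.1, -1, 1, -0.2, 1.9, -1.6

x=8: ŷ = -10 + 0.5·8 = -6; r = -6.1 − (-6) = -0.1
x=10: ŷ = -10 + 0.5·10 = -5; r = -6 − (-5) = -1
x=12: ŷ = -10 + 0.5·12 = -4; r = -3 − (-4) = 1
x=14: ŷ = -10 + 0.5·14 = -3; r = -3.2 − (-3) = -0.2
x=16: ŷ = -10 + 0.5·16 = -2; r = -0.1 − (-2) = 1.9
x=18: ŷ = -10 + 0.5·18 = -1; r = -2.6 − (-1) = -1.6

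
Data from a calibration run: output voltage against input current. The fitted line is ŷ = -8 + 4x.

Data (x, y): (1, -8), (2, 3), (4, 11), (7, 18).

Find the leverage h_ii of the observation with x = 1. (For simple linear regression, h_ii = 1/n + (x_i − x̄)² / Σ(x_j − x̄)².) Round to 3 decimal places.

h = 0.548

x̄ = (1 + 2 + 4 + 7)/4 = 3.5
Σ(x − x̄)² = 6.25 + 2.25 + 0.25 + 12.25 = 21
h = 1/4 + (-2.5)²/21 = 0.25 + 0.297619 = 0.548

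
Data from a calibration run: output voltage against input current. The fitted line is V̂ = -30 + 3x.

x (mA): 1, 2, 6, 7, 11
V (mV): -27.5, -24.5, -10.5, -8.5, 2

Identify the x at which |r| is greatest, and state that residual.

x=1: V̂ = -30 + 3·1 = -27; r = -27.5 − (-27) = -0.5
x=2: V̂ = -30 + 3·2 = -24; r = -24.5 − (-24) = -0.5
x=6: V̂ = -30 + 3·6 = -12; r = -10.5 − (-12) = 1.5
x=7: V̂ = -30 + 3·7 = -9; r = -8.5 − (-9) = 0.5
x=11: V̂ = -30 + 3·11 = 3; r = 2 − 3 = -1
Largest |r| is 1.5 at x = 6, residual 1.5.

x = 6, r = 1.5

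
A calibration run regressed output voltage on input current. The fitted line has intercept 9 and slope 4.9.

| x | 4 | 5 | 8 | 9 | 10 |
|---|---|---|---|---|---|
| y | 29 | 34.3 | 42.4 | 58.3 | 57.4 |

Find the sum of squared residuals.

x=4: ŷ = 9 + 4.9·4 = 28.6; r = 29 − 28.6 = 0.4
x=5: ŷ = 9 + 4.9·5 = 33.5; r = 34.3 − 33.5 = 0.8
x=8: ŷ = 9 + 4.9·8 = 48.2; r = 42.4 − 48.2 = -5.8
x=9: ŷ = 9 + 4.9·9 = 53.1; r = 58.3 − 53.1 = 5.2
x=10: ŷ = 9 + 4.9·10 = 58; r = 57.4 − 58 = -0.6
SSE = 0.16 + 0.64 + 33.64 + 27.04 + 0.36 = 61.84

SSE = 61.84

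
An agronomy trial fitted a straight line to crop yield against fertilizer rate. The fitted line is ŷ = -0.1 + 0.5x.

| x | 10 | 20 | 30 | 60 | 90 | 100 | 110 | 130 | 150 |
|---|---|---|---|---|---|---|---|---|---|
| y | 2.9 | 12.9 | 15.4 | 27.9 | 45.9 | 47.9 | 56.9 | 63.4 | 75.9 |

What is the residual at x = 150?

e = 1

ŷ = -0.1 + 0.5·150 = 74.9
e = 75.9 − 74.9 = 1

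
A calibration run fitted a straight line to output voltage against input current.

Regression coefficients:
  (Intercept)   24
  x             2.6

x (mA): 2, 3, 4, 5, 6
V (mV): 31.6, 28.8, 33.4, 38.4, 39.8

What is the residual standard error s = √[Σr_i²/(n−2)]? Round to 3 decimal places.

x=2: V̂ = 24 + 2.6·2 = 29.2; r = 31.6 − 29.2 = 2.4
x=3: V̂ = 24 + 2.6·3 = 31.8; r = 28.8 − 31.8 = -3
x=4: V̂ = 24 + 2.6·4 = 34.4; r = 33.4 − 34.4 = -1
x=5: V̂ = 24 + 2.6·5 = 37; r = 38.4 − 37 = 1.4
x=6: V̂ = 24 + 2.6·6 = 39.6; r = 39.8 − 39.6 = 0.2
SSE = 5.76 + 9 + 1 + 1.96 + 0.04 = 17.76
s = √(17.76/3) = √5.92 ≈ 2.433

s = 2.433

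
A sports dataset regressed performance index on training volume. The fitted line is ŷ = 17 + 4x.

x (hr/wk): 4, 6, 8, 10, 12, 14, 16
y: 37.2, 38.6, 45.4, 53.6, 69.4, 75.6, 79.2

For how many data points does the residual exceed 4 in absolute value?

x=4: ŷ = 17 + 4·4 = 33; e = 37.2 − 33 = 4.2
x=6: ŷ = 17 + 4·6 = 41; e = 38.6 − 41 = -2.4
x=8: ŷ = 17 + 4·8 = 49; e = 45.4 − 49 = -3.6
x=10: ŷ = 17 + 4·10 = 57; e = 53.6 − 57 = -3.4
x=12: ŷ = 17 + 4·12 = 65; e = 69.4 − 65 = 4.4
x=14: ŷ = 17 + 4·14 = 73; e = 75.6 − 73 = 2.6
x=16: ŷ = 17 + 4·16 = 81; e = 79.2 − 81 = -1.8
|e| > 4: x=4 (|e|=4.2), x=12 (|e|=4.4) → 2

2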